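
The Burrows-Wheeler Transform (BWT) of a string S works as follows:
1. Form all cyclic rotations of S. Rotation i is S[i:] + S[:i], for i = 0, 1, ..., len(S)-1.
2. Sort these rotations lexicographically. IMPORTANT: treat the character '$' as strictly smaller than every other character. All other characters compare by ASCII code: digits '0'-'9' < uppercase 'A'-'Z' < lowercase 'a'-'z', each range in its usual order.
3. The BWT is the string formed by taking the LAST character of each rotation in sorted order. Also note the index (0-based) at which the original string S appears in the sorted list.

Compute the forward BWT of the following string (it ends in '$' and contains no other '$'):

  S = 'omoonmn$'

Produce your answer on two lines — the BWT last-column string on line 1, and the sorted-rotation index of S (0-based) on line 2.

All 8 rotations (rotation i = S[i:]+S[:i]):
  rot[0] = omoonmn$
  rot[1] = moonmn$o
  rot[2] = oonmn$om
  rot[3] = onmn$omo
  rot[4] = nmn$omoo
  rot[5] = mn$omoon
  rot[6] = n$omoonm
  rot[7] = $omoonmn
Sorted (with $ < everything):
  sorted[0] = $omoonmn  (last char: 'n')
  sorted[1] = mn$omoon  (last char: 'n')
  sorted[2] = moonmn$o  (last char: 'o')
  sorted[3] = n$omoonm  (last char: 'm')
  sorted[4] = nmn$omoo  (last char: 'o')
  sorted[5] = omoonmn$  (last char: '$')
  sorted[6] = onmn$omo  (last char: 'o')
  sorted[7] = oonmn$om  (last char: 'm')
Last column: nnomo$om
Original string S is at sorted index 5

Answer: nnomo$om
5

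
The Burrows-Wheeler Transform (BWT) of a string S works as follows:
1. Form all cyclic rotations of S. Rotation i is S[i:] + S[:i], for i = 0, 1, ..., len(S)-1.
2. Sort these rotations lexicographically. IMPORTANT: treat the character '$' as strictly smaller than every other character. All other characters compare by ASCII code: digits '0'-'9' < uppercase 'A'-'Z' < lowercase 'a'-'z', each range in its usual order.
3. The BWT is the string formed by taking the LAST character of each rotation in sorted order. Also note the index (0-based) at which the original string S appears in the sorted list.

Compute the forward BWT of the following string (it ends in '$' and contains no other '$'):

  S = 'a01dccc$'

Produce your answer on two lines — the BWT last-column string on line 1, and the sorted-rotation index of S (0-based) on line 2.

Answer: ca0$ccd1
3

Derivation:
All 8 rotations (rotation i = S[i:]+S[:i]):
  rot[0] = a01dccc$
  rot[1] = 01dccc$a
  rot[2] = 1dccc$a0
  rot[3] = dccc$a01
  rot[4] = ccc$a01d
  rot[5] = cc$a01dc
  rot[6] = c$a01dcc
  rot[7] = $a01dccc
Sorted (with $ < everything):
  sorted[0] = $a01dccc  (last char: 'c')
  sorted[1] = 01dccc$a  (last char: 'a')
  sorted[2] = 1dccc$a0  (last char: '0')
  sorted[3] = a01dccc$  (last char: '$')
  sorted[4] = c$a01dcc  (last char: 'c')
  sorted[5] = cc$a01dc  (last char: 'c')
  sorted[6] = ccc$a01d  (last char: 'd')
  sorted[7] = dccc$a01  (last char: '1')
Last column: ca0$ccd1
Original string S is at sorted index 3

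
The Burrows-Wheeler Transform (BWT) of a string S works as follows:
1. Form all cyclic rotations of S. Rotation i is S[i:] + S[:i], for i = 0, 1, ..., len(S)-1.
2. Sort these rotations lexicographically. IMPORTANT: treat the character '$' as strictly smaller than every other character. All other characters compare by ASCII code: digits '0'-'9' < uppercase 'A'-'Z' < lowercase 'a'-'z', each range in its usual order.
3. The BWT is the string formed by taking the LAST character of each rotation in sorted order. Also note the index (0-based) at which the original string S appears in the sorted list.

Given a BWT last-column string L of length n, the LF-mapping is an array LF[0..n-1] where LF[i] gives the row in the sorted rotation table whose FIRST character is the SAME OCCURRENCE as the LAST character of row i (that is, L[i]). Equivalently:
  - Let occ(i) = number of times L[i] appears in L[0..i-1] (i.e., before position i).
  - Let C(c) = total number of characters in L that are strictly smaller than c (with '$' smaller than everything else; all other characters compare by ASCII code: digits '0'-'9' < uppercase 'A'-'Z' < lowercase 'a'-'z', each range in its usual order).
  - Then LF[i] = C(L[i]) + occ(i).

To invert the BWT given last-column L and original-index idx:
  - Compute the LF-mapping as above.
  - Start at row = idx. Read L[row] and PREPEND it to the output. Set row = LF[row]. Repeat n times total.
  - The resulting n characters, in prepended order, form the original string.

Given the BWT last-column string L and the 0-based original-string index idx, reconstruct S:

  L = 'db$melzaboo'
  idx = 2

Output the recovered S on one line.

Answer: bamboozled$

Derivation:
LF mapping: 4 2 0 7 5 6 10 1 3 8 9
Walk LF starting at row 2, prepending L[row]:
  step 1: row=2, L[2]='$', prepend. Next row=LF[2]=0
  step 2: row=0, L[0]='d', prepend. Next row=LF[0]=4
  step 3: row=4, L[4]='e', prepend. Next row=LF[4]=5
  step 4: row=5, L[5]='l', prepend. Next row=LF[5]=6
  step 5: row=6, L[6]='z', prepend. Next row=LF[6]=10
  step 6: row=10, L[10]='o', prepend. Next row=LF[10]=9
  step 7: row=9, L[9]='o', prepend. Next row=LF[9]=8
  step 8: row=8, L[8]='b', prepend. Next row=LF[8]=3
  step 9: row=3, L[3]='m', prepend. Next row=LF[3]=7
  step 10: row=7, L[7]='a', prepend. Next row=LF[7]=1
  step 11: row=1, L[1]='b', prepend. Next row=LF[1]=2
Reversed output: bamboozled$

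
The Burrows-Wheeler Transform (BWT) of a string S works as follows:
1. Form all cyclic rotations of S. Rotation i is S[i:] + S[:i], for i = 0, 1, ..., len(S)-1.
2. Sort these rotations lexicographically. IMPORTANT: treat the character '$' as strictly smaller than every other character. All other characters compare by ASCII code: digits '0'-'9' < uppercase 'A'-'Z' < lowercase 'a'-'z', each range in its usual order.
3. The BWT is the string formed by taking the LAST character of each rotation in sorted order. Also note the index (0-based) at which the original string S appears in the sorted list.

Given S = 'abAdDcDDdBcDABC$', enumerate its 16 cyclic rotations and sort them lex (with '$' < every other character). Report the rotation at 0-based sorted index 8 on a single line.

All 16 rotations (rotation i = S[i:]+S[:i]):
  rot[0] = abAdDcDDdBcDABC$
  rot[1] = bAdDcDDdBcDABC$a
  rot[2] = AdDcDDdBcDABC$ab
  rot[3] = dDcDDdBcDABC$abA
  rot[4] = DcDDdBcDABC$abAd
  rot[5] = cDDdBcDABC$abAdD
  rot[6] = DDdBcDABC$abAdDc
  rot[7] = DdBcDABC$abAdDcD
  rot[8] = dBcDABC$abAdDcDD
  rot[9] = BcDABC$abAdDcDDd
  rot[10] = cDABC$abAdDcDDdB
  rot[11] = DABC$abAdDcDDdBc
  rot[12] = ABC$abAdDcDDdBcD
  rot[13] = BC$abAdDcDDdBcDA
  rot[14] = C$abAdDcDDdBcDAB
  rot[15] = $abAdDcDDdBcDABC
Sorted (with $ < everything):
  sorted[0] = $abAdDcDDdBcDABC
  sorted[1] = ABC$abAdDcDDdBcD
  sorted[2] = AdDcDDdBcDABC$ab
  sorted[3] = BC$abAdDcDDdBcDA
  sorted[4] = BcDABC$abAdDcDDd
  sorted[5] = C$abAdDcDDdBcDAB
  sorted[6] = DABC$abAdDcDDdBc
  sorted[7] = DDdBcDABC$abAdDc
  sorted[8] = DcDDdBcDABC$abAd
  sorted[9] = DdBcDABC$abAdDcD
  sorted[10] = abAdDcDDdBcDABC$
  sorted[11] = bAdDcDDdBcDABC$a
  sorted[12] = cDABC$abAdDcDDdB
  sorted[13] = cDDdBcDABC$abAdD
  sorted[14] = dBcDABC$abAdDcDD
  sorted[15] = dDcDDdBcDABC$abA
sorted[8] = DcDDdBcDABC$abAd

Answer: DcDDdBcDABC$abAd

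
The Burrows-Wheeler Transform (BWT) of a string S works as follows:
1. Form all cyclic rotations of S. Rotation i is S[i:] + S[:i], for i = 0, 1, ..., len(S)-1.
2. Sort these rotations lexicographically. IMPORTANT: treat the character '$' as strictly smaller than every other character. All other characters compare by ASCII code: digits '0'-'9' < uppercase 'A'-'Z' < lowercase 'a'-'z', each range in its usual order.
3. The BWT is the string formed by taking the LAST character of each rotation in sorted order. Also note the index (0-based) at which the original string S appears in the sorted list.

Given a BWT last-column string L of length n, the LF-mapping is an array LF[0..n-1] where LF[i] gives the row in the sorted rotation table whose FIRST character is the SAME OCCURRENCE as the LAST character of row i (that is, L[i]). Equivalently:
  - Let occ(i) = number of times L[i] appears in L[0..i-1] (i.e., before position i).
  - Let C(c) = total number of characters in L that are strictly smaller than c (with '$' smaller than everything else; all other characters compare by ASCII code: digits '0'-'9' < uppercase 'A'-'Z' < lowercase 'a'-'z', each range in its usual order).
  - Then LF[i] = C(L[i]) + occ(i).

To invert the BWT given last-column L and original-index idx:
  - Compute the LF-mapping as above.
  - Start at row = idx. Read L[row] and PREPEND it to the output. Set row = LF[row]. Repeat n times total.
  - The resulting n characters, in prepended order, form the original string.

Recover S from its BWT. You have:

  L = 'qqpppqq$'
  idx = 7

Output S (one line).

LF mapping: 4 5 1 2 3 6 7 0
Walk LF starting at row 7, prepending L[row]:
  step 1: row=7, L[7]='$', prepend. Next row=LF[7]=0
  step 2: row=0, L[0]='q', prepend. Next row=LF[0]=4
  step 3: row=4, L[4]='p', prepend. Next row=LF[4]=3
  step 4: row=3, L[3]='p', prepend. Next row=LF[3]=2
  step 5: row=2, L[2]='p', prepend. Next row=LF[2]=1
  step 6: row=1, L[1]='q', prepend. Next row=LF[1]=5
  step 7: row=5, L[5]='q', prepend. Next row=LF[5]=6
  step 8: row=6, L[6]='q', prepend. Next row=LF[6]=7
Reversed output: qqqpppq$

Answer: qqqpppq$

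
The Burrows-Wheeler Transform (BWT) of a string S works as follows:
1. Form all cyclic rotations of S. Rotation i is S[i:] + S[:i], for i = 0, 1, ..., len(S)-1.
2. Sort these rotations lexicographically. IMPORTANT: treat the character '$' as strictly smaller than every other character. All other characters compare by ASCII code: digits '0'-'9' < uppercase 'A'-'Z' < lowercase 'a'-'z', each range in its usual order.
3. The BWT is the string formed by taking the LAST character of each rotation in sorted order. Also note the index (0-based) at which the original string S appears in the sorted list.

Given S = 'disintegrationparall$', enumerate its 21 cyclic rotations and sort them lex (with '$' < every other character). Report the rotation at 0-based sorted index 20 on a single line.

Answer: tionparall$disintegra

Derivation:
All 21 rotations (rotation i = S[i:]+S[:i]):
  rot[0] = disintegrationparall$
  rot[1] = isintegrationparall$d
  rot[2] = sintegrationparall$di
  rot[3] = integrationparall$dis
  rot[4] = ntegrationparall$disi
  rot[5] = tegrationparall$disin
  rot[6] = egrationparall$disint
  rot[7] = grationparall$disinte
  rot[8] = rationparall$disinteg
  rot[9] = ationparall$disintegr
  rot[10] = tionparall$disintegra
  rot[11] = ionparall$disintegrat
  rot[12] = onparall$disintegrati
  rot[13] = nparall$disintegratio
  rot[14] = parall$disintegration
  rot[15] = arall$disintegrationp
  rot[16] = rall$disintegrationpa
  rot[17] = all$disintegrationpar
  rot[18] = ll$disintegrationpara
  rot[19] = l$disintegrationparal
  rot[20] = $disintegrationparall
Sorted (with $ < everything):
  sorted[0] = $disintegrationparall
  sorted[1] = all$disintegrationpar
  sorted[2] = arall$disintegrationp
  sorted[3] = ationparall$disintegr
  sorted[4] = disintegrationparall$
  sorted[5] = egrationparall$disint
  sorted[6] = grationparall$disinte
  sorted[7] = integrationparall$dis
  sorted[8] = ionparall$disintegrat
  sorted[9] = isintegrationparall$d
  sorted[10] = l$disintegrationparal
  sorted[11] = ll$disintegrationpara
  sorted[12] = nparall$disintegratio
  sorted[13] = ntegrationparall$disi
  sorted[14] = onparall$disintegrati
  sorted[15] = parall$disintegration
  sorted[16] = rall$disintegrationpa
  sorted[17] = rationparall$disinteg
  sorted[18] = sintegrationparall$di
  sorted[19] = tegrationparall$disin
  sorted[20] = tionparall$disintegra
sorted[20] = tionparall$disintegra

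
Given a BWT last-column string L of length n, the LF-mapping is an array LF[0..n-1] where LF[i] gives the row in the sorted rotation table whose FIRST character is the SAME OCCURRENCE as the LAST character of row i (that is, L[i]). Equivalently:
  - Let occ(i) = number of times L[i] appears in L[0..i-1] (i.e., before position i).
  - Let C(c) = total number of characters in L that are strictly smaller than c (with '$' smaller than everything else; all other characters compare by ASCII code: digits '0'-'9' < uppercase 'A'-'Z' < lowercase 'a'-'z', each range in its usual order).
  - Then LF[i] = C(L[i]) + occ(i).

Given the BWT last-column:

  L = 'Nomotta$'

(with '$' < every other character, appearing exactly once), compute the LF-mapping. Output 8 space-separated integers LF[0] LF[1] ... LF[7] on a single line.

Answer: 1 4 3 5 6 7 2 0

Derivation:
Char counts: '$':1, 'N':1, 'a':1, 'm':1, 'o':2, 't':2
C (first-col start): C('$')=0, C('N')=1, C('a')=2, C('m')=3, C('o')=4, C('t')=6
L[0]='N': occ=0, LF[0]=C('N')+0=1+0=1
L[1]='o': occ=0, LF[1]=C('o')+0=4+0=4
L[2]='m': occ=0, LF[2]=C('m')+0=3+0=3
L[3]='o': occ=1, LF[3]=C('o')+1=4+1=5
L[4]='t': occ=0, LF[4]=C('t')+0=6+0=6
L[5]='t': occ=1, LF[5]=C('t')+1=6+1=7
L[6]='a': occ=0, LF[6]=C('a')+0=2+0=2
L[7]='$': occ=0, LF[7]=C('$')+0=0+0=0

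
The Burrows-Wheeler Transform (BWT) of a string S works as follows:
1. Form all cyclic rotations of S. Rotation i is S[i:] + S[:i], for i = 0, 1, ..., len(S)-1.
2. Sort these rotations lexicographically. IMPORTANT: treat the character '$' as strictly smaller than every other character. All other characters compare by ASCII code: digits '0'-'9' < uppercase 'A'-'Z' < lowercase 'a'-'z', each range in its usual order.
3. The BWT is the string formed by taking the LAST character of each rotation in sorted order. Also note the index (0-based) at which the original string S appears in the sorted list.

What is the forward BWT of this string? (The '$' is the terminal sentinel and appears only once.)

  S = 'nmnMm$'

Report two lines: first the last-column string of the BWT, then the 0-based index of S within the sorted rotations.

Answer: mnMnm$
5

Derivation:
All 6 rotations (rotation i = S[i:]+S[:i]):
  rot[0] = nmnMm$
  rot[1] = mnMm$n
  rot[2] = nMm$nm
  rot[3] = Mm$nmn
  rot[4] = m$nmnM
  rot[5] = $nmnMm
Sorted (with $ < everything):
  sorted[0] = $nmnMm  (last char: 'm')
  sorted[1] = Mm$nmn  (last char: 'n')
  sorted[2] = m$nmnM  (last char: 'M')
  sorted[3] = mnMm$n  (last char: 'n')
  sorted[4] = nMm$nm  (last char: 'm')
  sorted[5] = nmnMm$  (last char: '$')
Last column: mnMnm$
Original string S is at sorted index 5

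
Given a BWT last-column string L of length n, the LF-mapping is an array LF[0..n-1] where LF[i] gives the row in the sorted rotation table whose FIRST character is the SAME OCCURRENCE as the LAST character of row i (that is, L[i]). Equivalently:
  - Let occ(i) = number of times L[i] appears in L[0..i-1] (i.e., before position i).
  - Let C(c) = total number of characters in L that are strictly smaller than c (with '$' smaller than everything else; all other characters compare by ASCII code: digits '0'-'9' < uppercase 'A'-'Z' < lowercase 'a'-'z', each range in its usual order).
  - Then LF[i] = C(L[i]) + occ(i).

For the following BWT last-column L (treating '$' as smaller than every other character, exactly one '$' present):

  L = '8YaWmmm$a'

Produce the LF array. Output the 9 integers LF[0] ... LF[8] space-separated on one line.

Char counts: '$':1, '8':1, 'W':1, 'Y':1, 'a':2, 'm':3
C (first-col start): C('$')=0, C('8')=1, C('W')=2, C('Y')=3, C('a')=4, C('m')=6
L[0]='8': occ=0, LF[0]=C('8')+0=1+0=1
L[1]='Y': occ=0, LF[1]=C('Y')+0=3+0=3
L[2]='a': occ=0, LF[2]=C('a')+0=4+0=4
L[3]='W': occ=0, LF[3]=C('W')+0=2+0=2
L[4]='m': occ=0, LF[4]=C('m')+0=6+0=6
L[5]='m': occ=1, LF[5]=C('m')+1=6+1=7
L[6]='m': occ=2, LF[6]=C('m')+2=6+2=8
L[7]='$': occ=0, LF[7]=C('$')+0=0+0=0
L[8]='a': occ=1, LF[8]=C('a')+1=4+1=5

Answer: 1 3 4 2 6 7 8 0 5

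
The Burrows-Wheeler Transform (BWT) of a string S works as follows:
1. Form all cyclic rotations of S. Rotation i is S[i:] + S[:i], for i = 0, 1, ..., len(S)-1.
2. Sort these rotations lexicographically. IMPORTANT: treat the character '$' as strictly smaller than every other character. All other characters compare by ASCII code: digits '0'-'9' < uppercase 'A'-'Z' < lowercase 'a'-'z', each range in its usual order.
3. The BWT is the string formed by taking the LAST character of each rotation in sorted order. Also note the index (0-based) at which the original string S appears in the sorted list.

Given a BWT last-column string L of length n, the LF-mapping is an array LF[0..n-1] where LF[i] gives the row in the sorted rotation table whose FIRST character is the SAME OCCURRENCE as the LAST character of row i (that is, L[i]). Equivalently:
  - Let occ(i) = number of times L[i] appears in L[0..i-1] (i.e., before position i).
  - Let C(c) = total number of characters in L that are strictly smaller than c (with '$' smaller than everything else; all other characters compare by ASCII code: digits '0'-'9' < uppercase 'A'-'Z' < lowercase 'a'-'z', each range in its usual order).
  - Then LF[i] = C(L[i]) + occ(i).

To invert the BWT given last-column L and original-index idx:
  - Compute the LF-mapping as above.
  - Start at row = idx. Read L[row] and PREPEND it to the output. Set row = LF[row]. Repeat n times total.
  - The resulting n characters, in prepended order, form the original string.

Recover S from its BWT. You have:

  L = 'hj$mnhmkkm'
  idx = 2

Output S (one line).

LF mapping: 1 3 0 6 9 2 7 4 5 8
Walk LF starting at row 2, prepending L[row]:
  step 1: row=2, L[2]='$', prepend. Next row=LF[2]=0
  step 2: row=0, L[0]='h', prepend. Next row=LF[0]=1
  step 3: row=1, L[1]='j', prepend. Next row=LF[1]=3
  step 4: row=3, L[3]='m', prepend. Next row=LF[3]=6
  step 5: row=6, L[6]='m', prepend. Next row=LF[6]=7
  step 6: row=7, L[7]='k', prepend. Next row=LF[7]=4
  step 7: row=4, L[4]='n', prepend. Next row=LF[4]=9
  step 8: row=9, L[9]='m', prepend. Next row=LF[9]=8
  step 9: row=8, L[8]='k', prepend. Next row=LF[8]=5
  step 10: row=5, L[5]='h', prepend. Next row=LF[5]=2
Reversed output: hkmnkmmjh$

Answer: hkmnkmmjh$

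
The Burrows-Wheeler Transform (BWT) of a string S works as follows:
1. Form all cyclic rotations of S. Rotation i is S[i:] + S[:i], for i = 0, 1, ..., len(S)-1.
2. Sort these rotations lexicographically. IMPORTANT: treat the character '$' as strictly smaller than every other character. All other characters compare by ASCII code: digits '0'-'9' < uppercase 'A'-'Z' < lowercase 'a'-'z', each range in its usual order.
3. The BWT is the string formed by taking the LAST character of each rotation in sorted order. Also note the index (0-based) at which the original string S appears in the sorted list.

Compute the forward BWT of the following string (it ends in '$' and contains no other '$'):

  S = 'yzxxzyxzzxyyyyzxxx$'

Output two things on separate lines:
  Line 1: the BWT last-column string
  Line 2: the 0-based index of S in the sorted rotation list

All 19 rotations (rotation i = S[i:]+S[:i]):
  rot[0] = yzxxzyxzzxyyyyzxxx$
  rot[1] = zxxzyxzzxyyyyzxxx$y
  rot[2] = xxzyxzzxyyyyzxxx$yz
  rot[3] = xzyxzzxyyyyzxxx$yzx
  rot[4] = zyxzzxyyyyzxxx$yzxx
  rot[5] = yxzzxyyyyzxxx$yzxxz
  rot[6] = xzzxyyyyzxxx$yzxxzy
  rot[7] = zzxyyyyzxxx$yzxxzyx
  rot[8] = zxyyyyzxxx$yzxxzyxz
  rot[9] = xyyyyzxxx$yzxxzyxzz
  rot[10] = yyyyzxxx$yzxxzyxzzx
  rot[11] = yyyzxxx$yzxxzyxzzxy
  rot[12] = yyzxxx$yzxxzyxzzxyy
  rot[13] = yzxxx$yzxxzyxzzxyyy
  rot[14] = zxxx$yzxxzyxzzxyyyy
  rot[15] = xxx$yzxxzyxzzxyyyyz
  rot[16] = xx$yzxxzyxzzxyyyyzx
  rot[17] = x$yzxxzyxzzxyyyyzxx
  rot[18] = $yzxxzyxzzxyyyyzxxx
Sorted (with $ < everything):
  sorted[0] = $yzxxzyxzzxyyyyzxxx  (last char: 'x')
  sorted[1] = x$yzxxzyxzzxyyyyzxx  (last char: 'x')
  sorted[2] = xx$yzxxzyxzzxyyyyzx  (last char: 'x')
  sorted[3] = xxx$yzxxzyxzzxyyyyz  (last char: 'z')
  sorted[4] = xxzyxzzxyyyyzxxx$yz  (last char: 'z')
  sorted[5] = xyyyyzxxx$yzxxzyxzz  (last char: 'z')
  sorted[6] = xzyxzzxyyyyzxxx$yzx  (last char: 'x')
  sorted[7] = xzzxyyyyzxxx$yzxxzy  (last char: 'y')
  sorted[8] = yxzzxyyyyzxxx$yzxxz  (last char: 'z')
  sorted[9] = yyyyzxxx$yzxxzyxzzx  (last char: 'x')
  sorted[10] = yyyzxxx$yzxxzyxzzxy  (last char: 'y')
  sorted[11] = yyzxxx$yzxxzyxzzxyy  (last char: 'y')
  sorted[12] = yzxxx$yzxxzyxzzxyyy  (last char: 'y')
  sorted[13] = yzxxzyxzzxyyyyzxxx$  (last char: '$')
  sorted[14] = zxxx$yzxxzyxzzxyyyy  (last char: 'y')
  sorted[15] = zxxzyxzzxyyyyzxxx$y  (last char: 'y')
  sorted[16] = zxyyyyzxxx$yzxxzyxz  (last char: 'z')
  sorted[17] = zyxzzxyyyyzxxx$yzxx  (last char: 'x')
  sorted[18] = zzxyyyyzxxx$yzxxzyx  (last char: 'x')
Last column: xxxzzzxyzxyyy$yyzxx
Original string S is at sorted index 13

Answer: xxxzzzxyzxyyy$yyzxx
13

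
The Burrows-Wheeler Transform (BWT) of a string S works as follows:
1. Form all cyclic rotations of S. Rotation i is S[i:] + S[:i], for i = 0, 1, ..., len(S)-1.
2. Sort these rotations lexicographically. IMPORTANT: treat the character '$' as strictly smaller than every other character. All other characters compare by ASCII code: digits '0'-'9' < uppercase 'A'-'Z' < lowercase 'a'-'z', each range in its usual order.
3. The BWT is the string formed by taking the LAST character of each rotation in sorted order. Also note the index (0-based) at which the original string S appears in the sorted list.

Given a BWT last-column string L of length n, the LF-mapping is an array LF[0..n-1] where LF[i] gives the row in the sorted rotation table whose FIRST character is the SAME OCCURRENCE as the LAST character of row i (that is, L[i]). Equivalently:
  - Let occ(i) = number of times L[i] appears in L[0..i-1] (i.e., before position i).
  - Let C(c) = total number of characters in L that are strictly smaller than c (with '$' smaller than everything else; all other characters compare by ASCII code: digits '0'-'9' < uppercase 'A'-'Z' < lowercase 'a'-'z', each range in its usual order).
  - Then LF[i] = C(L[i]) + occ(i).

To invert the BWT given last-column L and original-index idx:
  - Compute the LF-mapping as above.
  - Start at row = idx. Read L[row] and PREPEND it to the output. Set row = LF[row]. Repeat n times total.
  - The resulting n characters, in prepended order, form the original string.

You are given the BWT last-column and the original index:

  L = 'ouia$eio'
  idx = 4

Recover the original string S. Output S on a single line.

LF mapping: 5 7 3 1 0 2 4 6
Walk LF starting at row 4, prepending L[row]:
  step 1: row=4, L[4]='$', prepend. Next row=LF[4]=0
  step 2: row=0, L[0]='o', prepend. Next row=LF[0]=5
  step 3: row=5, L[5]='e', prepend. Next row=LF[5]=2
  step 4: row=2, L[2]='i', prepend. Next row=LF[2]=3
  step 5: row=3, L[3]='a', prepend. Next row=LF[3]=1
  step 6: row=1, L[1]='u', prepend. Next row=LF[1]=7
  step 7: row=7, L[7]='o', prepend. Next row=LF[7]=6
  step 8: row=6, L[6]='i', prepend. Next row=LF[6]=4
Reversed output: iouaieo$

Answer: iouaieo$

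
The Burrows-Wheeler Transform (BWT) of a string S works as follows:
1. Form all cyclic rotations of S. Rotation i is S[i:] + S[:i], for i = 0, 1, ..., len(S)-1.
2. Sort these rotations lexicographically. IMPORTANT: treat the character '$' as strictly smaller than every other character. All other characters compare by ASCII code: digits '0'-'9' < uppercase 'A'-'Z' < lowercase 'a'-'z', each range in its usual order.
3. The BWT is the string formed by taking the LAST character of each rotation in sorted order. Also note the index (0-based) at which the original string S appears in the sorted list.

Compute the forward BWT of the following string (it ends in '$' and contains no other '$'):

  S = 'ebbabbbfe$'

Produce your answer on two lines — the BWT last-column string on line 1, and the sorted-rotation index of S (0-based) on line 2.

All 10 rotations (rotation i = S[i:]+S[:i]):
  rot[0] = ebbabbbfe$
  rot[1] = bbabbbfe$e
  rot[2] = babbbfe$eb
  rot[3] = abbbfe$ebb
  rot[4] = bbbfe$ebba
  rot[5] = bbfe$ebbab
  rot[6] = bfe$ebbabb
  rot[7] = fe$ebbabbb
  rot[8] = e$ebbabbbf
  rot[9] = $ebbabbbfe
Sorted (with $ < everything):
  sorted[0] = $ebbabbbfe  (last char: 'e')
  sorted[1] = abbbfe$ebb  (last char: 'b')
  sorted[2] = babbbfe$eb  (last char: 'b')
  sorted[3] = bbabbbfe$e  (last char: 'e')
  sorted[4] = bbbfe$ebba  (last char: 'a')
  sorted[5] = bbfe$ebbab  (last char: 'b')
  sorted[6] = bfe$ebbabb  (last char: 'b')
  sorted[7] = e$ebbabbbf  (last char: 'f')
  sorted[8] = ebbabbbfe$  (last char: '$')
  sorted[9] = fe$ebbabbb  (last char: 'b')
Last column: ebbeabbf$b
Original string S is at sorted index 8

Answer: ebbeabbf$b
8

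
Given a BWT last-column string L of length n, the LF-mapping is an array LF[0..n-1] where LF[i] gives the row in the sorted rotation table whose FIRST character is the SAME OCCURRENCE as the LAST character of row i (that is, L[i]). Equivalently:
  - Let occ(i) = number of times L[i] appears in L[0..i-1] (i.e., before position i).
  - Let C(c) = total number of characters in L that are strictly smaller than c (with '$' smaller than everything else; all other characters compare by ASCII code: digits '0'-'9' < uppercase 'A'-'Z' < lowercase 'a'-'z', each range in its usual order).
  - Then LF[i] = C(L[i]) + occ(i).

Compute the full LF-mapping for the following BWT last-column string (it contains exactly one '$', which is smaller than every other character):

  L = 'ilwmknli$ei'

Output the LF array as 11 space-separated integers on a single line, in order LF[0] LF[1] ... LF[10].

Char counts: '$':1, 'e':1, 'i':3, 'k':1, 'l':2, 'm':1, 'n':1, 'w':1
C (first-col start): C('$')=0, C('e')=1, C('i')=2, C('k')=5, C('l')=6, C('m')=8, C('n')=9, C('w')=10
L[0]='i': occ=0, LF[0]=C('i')+0=2+0=2
L[1]='l': occ=0, LF[1]=C('l')+0=6+0=6
L[2]='w': occ=0, LF[2]=C('w')+0=10+0=10
L[3]='m': occ=0, LF[3]=C('m')+0=8+0=8
L[4]='k': occ=0, LF[4]=C('k')+0=5+0=5
L[5]='n': occ=0, LF[5]=C('n')+0=9+0=9
L[6]='l': occ=1, LF[6]=C('l')+1=6+1=7
L[7]='i': occ=1, LF[7]=C('i')+1=2+1=3
L[8]='$': occ=0, LF[8]=C('$')+0=0+0=0
L[9]='e': occ=0, LF[9]=C('e')+0=1+0=1
L[10]='i': occ=2, LF[10]=C('i')+2=2+2=4

Answer: 2 6 10 8 5 9 7 3 0 1 4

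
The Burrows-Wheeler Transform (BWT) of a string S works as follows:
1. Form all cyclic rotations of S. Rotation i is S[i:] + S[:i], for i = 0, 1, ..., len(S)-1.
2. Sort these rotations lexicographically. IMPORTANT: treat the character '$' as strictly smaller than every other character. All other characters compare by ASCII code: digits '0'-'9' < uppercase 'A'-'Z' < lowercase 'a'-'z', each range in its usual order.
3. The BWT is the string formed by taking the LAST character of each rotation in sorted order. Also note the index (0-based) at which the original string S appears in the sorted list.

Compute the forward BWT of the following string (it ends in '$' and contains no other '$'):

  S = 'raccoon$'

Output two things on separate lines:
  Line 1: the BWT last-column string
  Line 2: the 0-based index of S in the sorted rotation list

All 8 rotations (rotation i = S[i:]+S[:i]):
  rot[0] = raccoon$
  rot[1] = accoon$r
  rot[2] = ccoon$ra
  rot[3] = coon$rac
  rot[4] = oon$racc
  rot[5] = on$racco
  rot[6] = n$raccoo
  rot[7] = $raccoon
Sorted (with $ < everything):
  sorted[0] = $raccoon  (last char: 'n')
  sorted[1] = accoon$r  (last char: 'r')
  sorted[2] = ccoon$ra  (last char: 'a')
  sorted[3] = coon$rac  (last char: 'c')
  sorted[4] = n$raccoo  (last char: 'o')
  sorted[5] = on$racco  (last char: 'o')
  sorted[6] = oon$racc  (last char: 'c')
  sorted[7] = raccoon$  (last char: '$')
Last column: nracooc$
Original string S is at sorted index 7

Answer: nracooc$
7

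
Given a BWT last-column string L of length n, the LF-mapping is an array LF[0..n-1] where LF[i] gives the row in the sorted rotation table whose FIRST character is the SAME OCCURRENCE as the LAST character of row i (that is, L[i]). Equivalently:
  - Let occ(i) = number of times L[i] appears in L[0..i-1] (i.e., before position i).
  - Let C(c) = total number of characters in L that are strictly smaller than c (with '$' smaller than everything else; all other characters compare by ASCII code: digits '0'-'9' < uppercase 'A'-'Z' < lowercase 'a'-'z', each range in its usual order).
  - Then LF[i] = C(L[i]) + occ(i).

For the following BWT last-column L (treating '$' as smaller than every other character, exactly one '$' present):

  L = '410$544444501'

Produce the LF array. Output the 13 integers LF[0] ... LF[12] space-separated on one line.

Char counts: '$':1, '0':2, '1':2, '4':6, '5':2
C (first-col start): C('$')=0, C('0')=1, C('1')=3, C('4')=5, C('5')=11
L[0]='4': occ=0, LF[0]=C('4')+0=5+0=5
L[1]='1': occ=0, LF[1]=C('1')+0=3+0=3
L[2]='0': occ=0, LF[2]=C('0')+0=1+0=1
L[3]='$': occ=0, LF[3]=C('$')+0=0+0=0
L[4]='5': occ=0, LF[4]=C('5')+0=11+0=11
L[5]='4': occ=1, LF[5]=C('4')+1=5+1=6
L[6]='4': occ=2, LF[6]=C('4')+2=5+2=7
L[7]='4': occ=3, LF[7]=C('4')+3=5+3=8
L[8]='4': occ=4, LF[8]=C('4')+4=5+4=9
L[9]='4': occ=5, LF[9]=C('4')+5=5+5=10
L[10]='5': occ=1, LF[10]=C('5')+1=11+1=12
L[11]='0': occ=1, LF[11]=C('0')+1=1+1=2
L[12]='1': occ=1, LF[12]=C('1')+1=3+1=4

Answer: 5 3 1 0 11 6 7 8 9 10 12 2 4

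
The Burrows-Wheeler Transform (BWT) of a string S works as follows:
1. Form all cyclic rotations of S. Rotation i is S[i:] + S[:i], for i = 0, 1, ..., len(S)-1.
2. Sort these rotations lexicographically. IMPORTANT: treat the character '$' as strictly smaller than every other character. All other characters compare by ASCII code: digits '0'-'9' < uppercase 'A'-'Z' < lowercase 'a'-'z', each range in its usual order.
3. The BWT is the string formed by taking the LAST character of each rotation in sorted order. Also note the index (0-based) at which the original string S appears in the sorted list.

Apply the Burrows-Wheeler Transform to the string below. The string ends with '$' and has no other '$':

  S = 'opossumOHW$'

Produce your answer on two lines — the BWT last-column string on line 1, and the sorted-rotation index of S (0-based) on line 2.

Answer: WOmHu$pooss
5

Derivation:
All 11 rotations (rotation i = S[i:]+S[:i]):
  rot[0] = opossumOHW$
  rot[1] = possumOHW$o
  rot[2] = ossumOHW$op
  rot[3] = ssumOHW$opo
  rot[4] = sumOHW$opos
  rot[5] = umOHW$oposs
  rot[6] = mOHW$opossu
  rot[7] = OHW$opossum
  rot[8] = HW$opossumO
  rot[9] = W$opossumOH
  rot[10] = $opossumOHW
Sorted (with $ < everything):
  sorted[0] = $opossumOHW  (last char: 'W')
  sorted[1] = HW$opossumO  (last char: 'O')
  sorted[2] = OHW$opossum  (last char: 'm')
  sorted[3] = W$opossumOH  (last char: 'H')
  sorted[4] = mOHW$opossu  (last char: 'u')
  sorted[5] = opossumOHW$  (last char: '$')
  sorted[6] = ossumOHW$op  (last char: 'p')
  sorted[7] = possumOHW$o  (last char: 'o')
  sorted[8] = ssumOHW$opo  (last char: 'o')
  sorted[9] = sumOHW$opos  (last char: 's')
  sorted[10] = umOHW$oposs  (last char: 's')
Last column: WOmHu$pooss
Original string S is at sorted index 5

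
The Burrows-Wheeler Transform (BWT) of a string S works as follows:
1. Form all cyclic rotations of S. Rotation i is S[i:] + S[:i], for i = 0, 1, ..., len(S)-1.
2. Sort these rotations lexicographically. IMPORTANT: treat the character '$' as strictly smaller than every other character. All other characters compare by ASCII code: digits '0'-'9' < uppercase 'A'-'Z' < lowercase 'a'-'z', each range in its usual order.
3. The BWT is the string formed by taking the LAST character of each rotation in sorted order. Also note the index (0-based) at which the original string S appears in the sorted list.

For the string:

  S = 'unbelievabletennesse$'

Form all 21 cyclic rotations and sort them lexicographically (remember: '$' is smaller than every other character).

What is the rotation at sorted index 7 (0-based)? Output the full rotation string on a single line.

All 21 rotations (rotation i = S[i:]+S[:i]):
  rot[0] = unbelievabletennesse$
  rot[1] = nbelievabletennesse$u
  rot[2] = believabletennesse$un
  rot[3] = elievabletennesse$unb
  rot[4] = lievabletennesse$unbe
  rot[5] = ievabletennesse$unbel
  rot[6] = evabletennesse$unbeli
  rot[7] = vabletennesse$unbelie
  rot[8] = abletennesse$unbeliev
  rot[9] = bletennesse$unbelieva
  rot[10] = letennesse$unbelievab
  rot[11] = etennesse$unbelievabl
  rot[12] = tennesse$unbelievable
  rot[13] = ennesse$unbelievablet
  rot[14] = nnesse$unbelievablete
  rot[15] = nesse$unbelievableten
  rot[16] = esse$unbelievabletenn
  rot[17] = sse$unbelievabletenne
  rot[18] = se$unbelievabletennes
  rot[19] = e$unbelievabletenness
  rot[20] = $unbelievabletennesse
Sorted (with $ < everything):
  sorted[0] = $unbelievabletennesse
  sorted[1] = abletennesse$unbeliev
  sorted[2] = believabletennesse$un
  sorted[3] = bletennesse$unbelieva
  sorted[4] = e$unbelievabletenness
  sorted[5] = elievabletennesse$unb
  sorted[6] = ennesse$unbelievablet
  sorted[7] = esse$unbelievabletenn
  sorted[8] = etennesse$unbelievabl
  sorted[9] = evabletennesse$unbeli
  sorted[10] = ievabletennesse$unbel
  sorted[11] = letennesse$unbelievab
  sorted[12] = lievabletennesse$unbe
  sorted[13] = nbelievabletennesse$u
  sorted[14] = nesse$unbelievableten
  sorted[15] = nnesse$unbelievablete
  sorted[16] = se$unbelievabletennes
  sorted[17] = sse$unbelievabletenne
  sorted[18] = tennesse$unbelievable
  sorted[19] = unbelievabletennesse$
  sorted[20] = vabletennesse$unbelie
sorted[7] = esse$unbelievabletenn

Answer: esse$unbelievabletenn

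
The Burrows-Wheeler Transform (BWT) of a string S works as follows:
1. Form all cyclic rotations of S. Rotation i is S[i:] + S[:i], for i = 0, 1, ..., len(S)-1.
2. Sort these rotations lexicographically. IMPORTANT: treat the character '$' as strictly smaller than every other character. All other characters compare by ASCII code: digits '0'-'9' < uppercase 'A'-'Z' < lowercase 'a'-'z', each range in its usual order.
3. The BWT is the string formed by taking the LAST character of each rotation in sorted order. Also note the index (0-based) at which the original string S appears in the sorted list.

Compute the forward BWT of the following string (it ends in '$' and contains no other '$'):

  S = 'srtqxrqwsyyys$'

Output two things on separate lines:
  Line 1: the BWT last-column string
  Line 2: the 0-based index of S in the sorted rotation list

All 14 rotations (rotation i = S[i:]+S[:i]):
  rot[0] = srtqxrqwsyyys$
  rot[1] = rtqxrqwsyyys$s
  rot[2] = tqxrqwsyyys$sr
  rot[3] = qxrqwsyyys$srt
  rot[4] = xrqwsyyys$srtq
  rot[5] = rqwsyyys$srtqx
  rot[6] = qwsyyys$srtqxr
  rot[7] = wsyyys$srtqxrq
  rot[8] = syyys$srtqxrqw
  rot[9] = yyys$srtqxrqws
  rot[10] = yys$srtqxrqwsy
  rot[11] = ys$srtqxrqwsyy
  rot[12] = s$srtqxrqwsyyy
  rot[13] = $srtqxrqwsyyys
Sorted (with $ < everything):
  sorted[0] = $srtqxrqwsyyys  (last char: 's')
  sorted[1] = qwsyyys$srtqxr  (last char: 'r')
  sorted[2] = qxrqwsyyys$srt  (last char: 't')
  sorted[3] = rqwsyyys$srtqx  (last char: 'x')
  sorted[4] = rtqxrqwsyyys$s  (last char: 's')
  sorted[5] = s$srtqxrqwsyyy  (last char: 'y')
  sorted[6] = srtqxrqwsyyys$  (last char: '$')
  sorted[7] = syyys$srtqxrqw  (last char: 'w')
  sorted[8] = tqxrqwsyyys$sr  (last char: 'r')
  sorted[9] = wsyyys$srtqxrq  (last char: 'q')
  sorted[10] = xrqwsyyys$srtq  (last char: 'q')
  sorted[11] = ys$srtqxrqwsyy  (last char: 'y')
  sorted[12] = yys$srtqxrqwsy  (last char: 'y')
  sorted[13] = yyys$srtqxrqws  (last char: 's')
Last column: srtxsy$wrqqyys
Original string S is at sorted index 6

Answer: srtxsy$wrqqyys
6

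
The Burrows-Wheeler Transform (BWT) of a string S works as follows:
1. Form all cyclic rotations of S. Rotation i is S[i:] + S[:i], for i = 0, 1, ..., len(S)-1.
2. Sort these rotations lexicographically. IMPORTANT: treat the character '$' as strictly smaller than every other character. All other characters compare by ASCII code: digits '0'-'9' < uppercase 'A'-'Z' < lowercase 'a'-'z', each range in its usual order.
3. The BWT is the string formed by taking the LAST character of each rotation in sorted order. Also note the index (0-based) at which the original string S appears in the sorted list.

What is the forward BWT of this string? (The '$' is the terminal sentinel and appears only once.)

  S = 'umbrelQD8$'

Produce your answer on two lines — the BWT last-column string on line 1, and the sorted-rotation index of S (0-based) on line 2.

Answer: 8DQlmreub$
9

Derivation:
All 10 rotations (rotation i = S[i:]+S[:i]):
  rot[0] = umbrelQD8$
  rot[1] = mbrelQD8$u
  rot[2] = brelQD8$um
  rot[3] = relQD8$umb
  rot[4] = elQD8$umbr
  rot[5] = lQD8$umbre
  rot[6] = QD8$umbrel
  rot[7] = D8$umbrelQ
  rot[8] = 8$umbrelQD
  rot[9] = $umbrelQD8
Sorted (with $ < everything):
  sorted[0] = $umbrelQD8  (last char: '8')
  sorted[1] = 8$umbrelQD  (last char: 'D')
  sorted[2] = D8$umbrelQ  (last char: 'Q')
  sorted[3] = QD8$umbrel  (last char: 'l')
  sorted[4] = brelQD8$um  (last char: 'm')
  sorted[5] = elQD8$umbr  (last char: 'r')
  sorted[6] = lQD8$umbre  (last char: 'e')
  sorted[7] = mbrelQD8$u  (last char: 'u')
  sorted[8] = relQD8$umb  (last char: 'b')
  sorted[9] = umbrelQD8$  (last char: '$')
Last column: 8DQlmreub$
Original string S is at sorted index 9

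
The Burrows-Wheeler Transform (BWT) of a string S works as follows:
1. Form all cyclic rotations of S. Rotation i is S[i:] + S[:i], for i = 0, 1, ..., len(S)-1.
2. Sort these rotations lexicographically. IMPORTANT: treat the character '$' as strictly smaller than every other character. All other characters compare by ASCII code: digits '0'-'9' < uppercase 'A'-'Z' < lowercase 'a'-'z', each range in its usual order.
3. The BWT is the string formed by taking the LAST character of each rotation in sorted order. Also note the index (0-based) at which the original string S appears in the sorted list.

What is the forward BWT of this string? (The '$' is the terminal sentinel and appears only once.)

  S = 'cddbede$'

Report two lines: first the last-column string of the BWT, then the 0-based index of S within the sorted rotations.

Answer: ed$dcedb
2

Derivation:
All 8 rotations (rotation i = S[i:]+S[:i]):
  rot[0] = cddbede$
  rot[1] = ddbede$c
  rot[2] = dbede$cd
  rot[3] = bede$cdd
  rot[4] = ede$cddb
  rot[5] = de$cddbe
  rot[6] = e$cddbed
  rot[7] = $cddbede
Sorted (with $ < everything):
  sorted[0] = $cddbede  (last char: 'e')
  sorted[1] = bede$cdd  (last char: 'd')
  sorted[2] = cddbede$  (last char: '$')
  sorted[3] = dbede$cd  (last char: 'd')
  sorted[4] = ddbede$c  (last char: 'c')
  sorted[5] = de$cddbe  (last char: 'e')
  sorted[6] = e$cddbed  (last char: 'd')
  sorted[7] = ede$cddb  (last char: 'b')
Last column: ed$dcedb
Original string S is at sorted index 2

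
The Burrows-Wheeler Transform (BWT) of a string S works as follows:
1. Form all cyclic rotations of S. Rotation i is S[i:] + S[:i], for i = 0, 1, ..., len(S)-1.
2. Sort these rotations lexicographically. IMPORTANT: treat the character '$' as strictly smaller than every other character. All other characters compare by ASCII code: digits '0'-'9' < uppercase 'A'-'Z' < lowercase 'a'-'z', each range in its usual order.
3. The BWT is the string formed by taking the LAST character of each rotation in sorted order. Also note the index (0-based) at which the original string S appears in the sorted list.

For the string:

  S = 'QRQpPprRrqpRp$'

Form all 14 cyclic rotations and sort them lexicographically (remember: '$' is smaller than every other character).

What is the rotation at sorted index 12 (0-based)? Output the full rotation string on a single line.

All 14 rotations (rotation i = S[i:]+S[:i]):
  rot[0] = QRQpPprRrqpRp$
  rot[1] = RQpPprRrqpRp$Q
  rot[2] = QpPprRrqpRp$QR
  rot[3] = pPprRrqpRp$QRQ
  rot[4] = PprRrqpRp$QRQp
  rot[5] = prRrqpRp$QRQpP
  rot[6] = rRrqpRp$QRQpPp
  rot[7] = RrqpRp$QRQpPpr
  rot[8] = rqpRp$QRQpPprR
  rot[9] = qpRp$QRQpPprRr
  rot[10] = pRp$QRQpPprRrq
  rot[11] = Rp$QRQpPprRrqp
  rot[12] = p$QRQpPprRrqpR
  rot[13] = $QRQpPprRrqpRp
Sorted (with $ < everything):
  sorted[0] = $QRQpPprRrqpRp
  sorted[1] = PprRrqpRp$QRQp
  sorted[2] = QRQpPprRrqpRp$
  sorted[3] = QpPprRrqpRp$QR
  sorted[4] = RQpPprRrqpRp$Q
  sorted[5] = Rp$QRQpPprRrqp
  sorted[6] = RrqpRp$QRQpPpr
  sorted[7] = p$QRQpPprRrqpR
  sorted[8] = pPprRrqpRp$QRQ
  sorted[9] = pRp$QRQpPprRrq
  sorted[10] = prRrqpRp$QRQpP
  sorted[11] = qpRp$QRQpPprRr
  sorted[12] = rRrqpRp$QRQpPp
  sorted[13] = rqpRp$QRQpPprR
sorted[12] = rRrqpRp$QRQpPp

Answer: rRrqpRp$QRQpPp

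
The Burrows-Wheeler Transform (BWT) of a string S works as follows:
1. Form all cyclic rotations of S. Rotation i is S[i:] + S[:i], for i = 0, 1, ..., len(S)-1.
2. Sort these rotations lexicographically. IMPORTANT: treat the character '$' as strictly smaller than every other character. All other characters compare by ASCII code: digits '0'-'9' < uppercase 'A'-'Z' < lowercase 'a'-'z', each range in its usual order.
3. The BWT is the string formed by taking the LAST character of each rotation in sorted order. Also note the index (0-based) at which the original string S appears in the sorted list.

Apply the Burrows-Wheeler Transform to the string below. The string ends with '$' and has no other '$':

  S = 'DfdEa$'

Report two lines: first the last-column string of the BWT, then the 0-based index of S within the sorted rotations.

All 6 rotations (rotation i = S[i:]+S[:i]):
  rot[0] = DfdEa$
  rot[1] = fdEa$D
  rot[2] = dEa$Df
  rot[3] = Ea$Dfd
  rot[4] = a$DfdE
  rot[5] = $DfdEa
Sorted (with $ < everything):
  sorted[0] = $DfdEa  (last char: 'a')
  sorted[1] = DfdEa$  (last char: '$')
  sorted[2] = Ea$Dfd  (last char: 'd')
  sorted[3] = a$DfdE  (last char: 'E')
  sorted[4] = dEa$Df  (last char: 'f')
  sorted[5] = fdEa$D  (last char: 'D')
Last column: a$dEfD
Original string S is at sorted index 1

Answer: a$dEfD
1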